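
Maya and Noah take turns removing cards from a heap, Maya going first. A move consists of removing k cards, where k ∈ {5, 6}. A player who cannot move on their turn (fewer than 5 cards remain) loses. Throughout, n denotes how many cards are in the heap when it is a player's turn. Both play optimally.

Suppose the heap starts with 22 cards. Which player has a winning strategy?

Positions with no move are L. A position that does have a move is losing for the player to move precisely when every available move leads to a winning position for the opponent. Fill in the labels:
n=0: no move → L
n=1: no move → L
n=2: no move → L
n=3: no move → L
n=4: no move → L
n=5: can move to 0, which is L ⇒ W
n=6: can move to 1, which is L ⇒ W
n=7: can move to 2, which is L ⇒ W
n=8: can move to 3, which is L ⇒ W
n=9: can move to 4, which is L ⇒ W
n=10: can move to 4, which is L ⇒ W
n=11: moves to 6(W), 5(W); every one is W ⇒ L
n=12: moves to 7(W), 6(W); every one is W ⇒ L
n=13: moves to 8(W), 7(W); every one is W ⇒ L
n=14: moves to 9(W), 8(W); every one is W ⇒ L
n=15: moves to 10(W), 9(W); every one is W ⇒ L
n=16: can move to 11, which is L ⇒ W
n=17: can move to 12, which is L ⇒ W
n=18: can move to 13, which is L ⇒ W
n=19: can move to 14, which is L ⇒ W
n=20: can move to 15, which is L ⇒ W
n=21: can move to 15, which is L ⇒ W
n=22: moves to 17(W), 16(W); every one is W ⇒ L
The starting position 22 is L: whatever Maya does, the opponent receives a W position.

Noah wins.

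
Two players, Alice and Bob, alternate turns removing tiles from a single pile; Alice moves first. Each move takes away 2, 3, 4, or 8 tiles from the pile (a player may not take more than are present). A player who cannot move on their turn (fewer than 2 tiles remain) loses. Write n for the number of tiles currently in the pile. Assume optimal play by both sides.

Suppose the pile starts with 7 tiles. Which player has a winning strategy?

Label each position W (a win for the player to move) or L (a loss). A position with no legal move is L; any other position is W exactly when some move reaches an L, and L when every move reaches a W.
n=0: no move → L
n=1: no move → L
n=2: →0(L), so W
n=3: →1(L), so W
n=4: →1(L), so W
n=5: →1(L), so W
n=6: →4(W), 3(W), 2(W) — all W, so L
n=7: →5(W), 4(W), 3(W) — all W, so L
Every move from 7 reaches a W position, so the mover loses.

Bob wins.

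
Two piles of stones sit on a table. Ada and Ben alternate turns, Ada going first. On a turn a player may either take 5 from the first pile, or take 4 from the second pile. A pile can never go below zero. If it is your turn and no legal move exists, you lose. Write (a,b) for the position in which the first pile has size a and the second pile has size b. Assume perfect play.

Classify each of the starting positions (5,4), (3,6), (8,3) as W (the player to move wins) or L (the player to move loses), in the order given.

(5,4): L, (3,6): W, (8,3): W

Compute win/loss labels from the base case upward. A position with no move is L. Any other position is W if it can reach an L in one move, else L.
No move ever increases a pile, so every position that can arise here has a ≤ 8 and b ≤ 6; it is enough to label the cells with 0 ≤ a ≤ 8 and 0 ≤ b ≤ 6.
Every move lowers a or b (never raises either), so fill the grid row by row in increasing a, and left to right within a row: each cell's successors are then already labelled.
      b=0  b=1  b=2  b=3  b=4  b=5  b=6
a=0:    L    L    L    L    W    W    W
a=1:    L    L    L    L    W    W    W
a=2:    L    L    L    L    W    W    W
a=3:    L    L    L    L    W    W    W
a=4:    L    L    L    L    W    W    W
a=5:    W    W    W    W    L    L    L
a=6:    W    W    W    W    L    L    L
a=7:    W    W    W    W    L    L    L
a=8:    W    W    W    W    L    L    L
Cells with no legal move (terminal, hence L): (0,0), (0,1), (0,2), (0,3), (1,0), (1,1), (1,2), (1,3), (2,0), (2,1), (2,2), (2,3), (3,0), (3,1), (3,2), (3,3), (4,0), (4,1), (4,2), (4,3).
The remaining L cells, each justified by listing all of its moves:
(5,4): moves to (0,4)(W), (5,0)(W); every one is W ⇒ L
(5,5): moves to (0,5)(W), (5,1)(W); every one is W ⇒ L
(5,6): moves to (0,6)(W), (5,2)(W); every one is W ⇒ L
(6,4): moves to (1,4)(W), (6,0)(W); every one is W ⇒ L
(6,5): moves to (1,5)(W), (6,1)(W); every one is W ⇒ L
(6,6): moves to (1,6)(W), (6,2)(W); every one is W ⇒ L
(7,4): moves to (2,4)(W), (7,0)(W); every one is W ⇒ L
(7,5): moves to (2,5)(W), (7,1)(W); every one is W ⇒ L
(7,6): moves to (2,6)(W), (7,2)(W); every one is W ⇒ L
(8,4): moves to (3,4)(W), (8,0)(W); every one is W ⇒ L
(8,5): moves to (3,5)(W), (8,1)(W); every one is W ⇒ L
(8,6): moves to (3,6)(W), (8,2)(W); every one is W ⇒ L
Every other cell has at least one move into one of the L cells above, so it is W.
(5,4): one of the L cells justified above, so L
(3,6): the move to (3,2) reaches an L cell, so W
(8,3): the move to (3,3) reaches an L cell, so W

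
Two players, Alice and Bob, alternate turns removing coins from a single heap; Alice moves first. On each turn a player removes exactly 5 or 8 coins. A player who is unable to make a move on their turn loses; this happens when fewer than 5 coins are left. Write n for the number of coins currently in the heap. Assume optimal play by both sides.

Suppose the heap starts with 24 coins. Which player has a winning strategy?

Compute win/loss labels from the base case upward. A position with no move is L. Any other position is W if it can reach an L in one move, else L.
n=0: no move → L
n=1: no move → L
n=2: no move → L
n=3: no move → L
n=4: no move → L
n=5: W (go to 0, an L position)
n=6: W (go to 1, an L position)
n=7: W (go to 2, an L position)
n=8: W (go to 3, an L position)
n=9: W (go to 4, an L position)
n=10: W (go to 2, an L position)
n=11: W (go to 3, an L position)
n=12: W (go to 4, an L position)
n=13: L (options 8(W), 5(W) are all W)
n=14: L (options 9(W), 6(W) are all W)
n=15: L (options 10(W), 7(W) are all W)
n=16: L (options 11(W), 8(W) are all W)
n=17: L (options 12(W), 9(W) are all W)
n=18: W (go to 13, an L position)
n=19: W (go to 14, an L position)
n=20: W (go to 15, an L position)
n=21: W (go to 16, an L position)
n=22: W (go to 17, an L position)
n=23: W (go to 15, an L position)
n=24: W (go to 16, an L position)
The starting position 24 is W: Alice should remove 8, leaving 16, handing over an L position.

Alice wins.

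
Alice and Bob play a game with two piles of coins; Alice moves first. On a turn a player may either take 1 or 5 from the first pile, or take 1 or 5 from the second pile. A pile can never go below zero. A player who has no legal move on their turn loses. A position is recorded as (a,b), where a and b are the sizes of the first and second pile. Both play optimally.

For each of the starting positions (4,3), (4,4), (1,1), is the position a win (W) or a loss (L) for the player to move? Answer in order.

Build the W/L table. Terminal = L. A non-terminal position is W if it has a move to some L; otherwise it is L.
No move ever increases a pile, so every position that can arise here has a ≤ 4 and b ≤ 4; it is enough to label the cells with 0 ≤ a ≤ 4 and 0 ≤ b ≤ 4.
Every move lowers a or b (never raises either), so fill the grid row by row in increasing a, and left to right within a row: each cell's successors are then already labelled.
      b=0  b=1  b=2  b=3  b=4
a=0:    L    W    L    W    L
a=1:    W    L    W    L    W
a=2:    L    W    L    W    L
a=3:    W    L    W    L    W
a=4:    L    W    L    W    L
Cells with no legal move (terminal, hence L): (0,0).
The remaining L cells, each justified by listing all of its moves:
(0,2): L (sole option (0,1)(W) is W)
(0,4): L (sole option (0,3)(W) is W)
(1,1): L (options (0,1)(W), (1,0)(W) are all W)
(1,3): L (options (0,3)(W), (1,2)(W) are all W)
(2,0): L (sole option (1,0)(W) is W)
(2,2): L (options (1,2)(W), (2,1)(W) are all W)
(2,4): L (options (1,4)(W), (2,3)(W) are all W)
(3,1): L (options (2,1)(W), (3,0)(W) are all W)
(3,3): L (options (2,3)(W), (3,2)(W) are all W)
(4,0): L (sole option (3,0)(W) is W)
(4,2): L (options (3,2)(W), (4,1)(W) are all W)
(4,4): L (options (3,4)(W), (4,3)(W) are all W)
Every other cell has at least one move into one of the L cells above, so it is W.
(4,3): the move to (3,3) reaches an L cell, so W
(4,4): one of the L cells justified above, so L
(1,1): one of the L cells justified above, so L

(4,3): W, (4,4): L, (1,1): L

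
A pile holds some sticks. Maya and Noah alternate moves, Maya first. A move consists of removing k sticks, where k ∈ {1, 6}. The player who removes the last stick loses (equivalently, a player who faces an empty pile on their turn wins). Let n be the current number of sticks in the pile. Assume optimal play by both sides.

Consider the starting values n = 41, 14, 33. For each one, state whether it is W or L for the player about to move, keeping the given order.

41: W, 14: W, 33: L

Work bottom-up. With no move the player to move wins. Otherwise the position is W if at least one move leads to an L position for the opponent, and L if every move leads to a W.
n=0: no move; the opponent has just taken the last stick and therefore loses → W
n=1: L (sole option 0(W) is W)
n=2: W (go to 1, an L position)
n=3: L (sole option 2(W) is W)
n=4: W (go to 3, an L position)
n=5: L (sole option 4(W) is W)
n=6: W (go to 5, an L position)
n=7: W (go to 1, an L position)
n=8: L (options 7(W), 2(W) are all W)
n=9: W (go to 8, an L position)
n=10: L (options 9(W), 4(W) are all W)
n=11: W (go to 10, an L position)
n=12: L (options 11(W), 6(W) are all W)
n=13: W (go to 12, an L position)
n=14: W (go to 8, an L position)
n=15: L (options 14(W), 9(W) are all W)
n=16: W (go to 15, an L position)
n=17: L (options 16(W), 11(W) are all W)
n=18: W (go to 17, an L position)
n=19: L (options 18(W), 13(W) are all W)
n=20: W (go to 19, an L position)
n=21: W (go to 15, an L position)
n=22: L (options 21(W), 16(W) are all W)
n=23: W (go to 22, an L position)
n=24: L (options 23(W), 18(W) are all W)
n=25: W (go to 24, an L position)
n=26: L (options 25(W), 20(W) are all W)
n=27: W (go to 26, an L position)
n=28: W (go to 22, an L position)
n=29: L (options 28(W), 23(W) are all W)
n=30: W (go to 29, an L position)
n=31: L (options 30(W), 25(W) are all W)
n=32: W (go to 31, an L position)
n=33: L (options 32(W), 27(W) are all W)
n=34: W (go to 33, an L position)
n=35: W (go to 29, an L position)
n=36: L (options 35(W), 30(W) are all W)
n=37: W (go to 36, an L position)
n=38: L (options 37(W), 32(W) are all W)
n=39: W (go to 38, an L position)
n=40: L (options 39(W), 34(W) are all W)
n=41: W (go to 40, an L position)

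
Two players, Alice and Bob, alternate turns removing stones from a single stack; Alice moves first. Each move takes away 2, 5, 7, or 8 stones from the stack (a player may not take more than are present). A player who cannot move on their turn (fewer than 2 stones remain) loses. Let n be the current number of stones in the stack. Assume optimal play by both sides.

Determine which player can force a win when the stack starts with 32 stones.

Alice wins.

Positions with no move are L. A position that does have a move is losing for the player to move precisely when every available move leads to a winning position for the opponent. Fill in the labels:
n=0: no move → L
n=1: no move → L
n=2: reaches L-position 0 → W
n=3: reaches L-position 1 → W
n=4: only reaches 2(W), which is W → L
n=5: reaches L-position 0 → W
n=6: reaches L-position 4 → W
n=7: reaches L-position 0 → W
n=8: reaches L-position 1 → W
n=9: reaches L-position 4 → W
n=10: only reaches 8(W), 5(W), 3(W), 2(W), all W → L
n=11: reaches L-position 4 → W
n=12: reaches L-position 10 → W
n=13: only reaches 11(W), 8(W), 6(W), 5(W), all W → L
n=14: only reaches 12(W), 9(W), 7(W), 6(W), all W → L
n=15: reaches L-position 13 → W
n=16: reaches L-position 14 → W
n=17: reaches L-position 10 → W
n=18: reaches L-position 13 → W
n=19: reaches L-position 14 → W
n=20: reaches L-position 13 → W
n=21: reaches L-position 14 → W
n=22: reaches L-position 14 → W
n=23: only reaches 21(W), 18(W), 16(W), 15(W), all W → L
n=24: only reaches 22(W), 19(W), 17(W), 16(W), all W → L
n=25: reaches L-position 23 → W
n=26: reaches L-position 24 → W
n=27: only reaches 25(W), 22(W), 20(W), 19(W), all W → L
n=28: reaches L-position 23 → W
n=29: reaches L-position 27 → W
n=30: reaches L-position 23 → W
n=31: reaches L-position 24 → W
n=32: reaches L-position 27 → W
From 32 Alice can remove 5, leaving 27, reaching an L position.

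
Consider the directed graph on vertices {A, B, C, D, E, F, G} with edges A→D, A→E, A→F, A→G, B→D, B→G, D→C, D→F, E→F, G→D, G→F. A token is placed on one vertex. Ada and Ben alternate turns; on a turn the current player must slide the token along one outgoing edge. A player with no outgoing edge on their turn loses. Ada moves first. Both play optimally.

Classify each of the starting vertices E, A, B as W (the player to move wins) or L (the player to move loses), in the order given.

Label each position W (a win for the player to move) or L (a loss). A position with no legal move is L; any other position is W exactly when some move reaches an L, and L when every move reaches a W.
Every edge goes from a vertex to one that appears earlier in the order C, F, D, E, G, B, A, so processing vertices in that order labels each vertex after all of its successors.
C: no outgoing edge → L
F: no outgoing edge → L
D: reaches L-position F → W
E: reaches L-position F → W
G: reaches L-position F → W
B: only reaches G(W), D(W), all W → L
A: reaches L-position F → W

E: W, A: W, B: L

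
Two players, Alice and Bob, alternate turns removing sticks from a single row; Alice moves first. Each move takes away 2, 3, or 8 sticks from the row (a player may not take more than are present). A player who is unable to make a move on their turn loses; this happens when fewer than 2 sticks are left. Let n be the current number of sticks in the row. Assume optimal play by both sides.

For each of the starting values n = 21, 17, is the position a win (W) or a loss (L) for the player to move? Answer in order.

Compute win/loss labels from the base case upward. A position with no move is L. Any other position is W if it can reach an L in one move, else L.
n=0: no move → L
n=1: no move → L
n=2: reaches L-position 0 → W
n=3: reaches L-position 1 → W
n=4: reaches L-position 1 → W
n=5: only reaches 3(W), 2(W), all W → L
n=6: only reaches 4(W), 3(W), all W → L
n=7: reaches L-position 5 → W
n=8: reaches L-position 6 → W
n=9: reaches L-position 6 → W
n=10: only reaches 8(W), 7(W), 2(W), all W → L
n=11: only reaches 9(W), 8(W), 3(W), all W → L
n=12: reaches L-position 10 → W
n=13: reaches L-position 11 → W
n=14: reaches L-position 11 → W
n=15: only reaches 13(W), 12(W), 7(W), all W → L
n=16: only reaches 14(W), 13(W), 8(W), all W → L
n=17: reaches L-position 15 → W
n=18: reaches L-position 16 → W
n=19: reaches L-position 16 → W
n=20: only reaches 18(W), 17(W), 12(W), all W → L
n=21: only reaches 19(W), 18(W), 13(W), all W → L

21: L, 17: W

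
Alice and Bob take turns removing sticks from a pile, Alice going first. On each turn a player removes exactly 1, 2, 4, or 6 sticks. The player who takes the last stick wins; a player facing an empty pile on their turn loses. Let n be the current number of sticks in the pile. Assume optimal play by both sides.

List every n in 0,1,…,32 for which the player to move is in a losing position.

Label each position W (a win for the player to move) or L (a loss). A position with no legal move is L; any other position is W exactly when some move reaches an L, and L when every move reaches a W.
n=0: no move → L
n=1: W (go to 0, an L position)
n=2: W (go to 0, an L position)
n=3: L (options 2(W), 1(W) are all W)
n=4: W (go to 3, an L position)
n=5: W (go to 3, an L position)
n=6: W (go to 0, an L position)
n=7: W (go to 3, an L position)
n=8: L (options 7(W), 6(W), 4(W), 2(W) are all W)
n=9: W (go to 8, an L position)
n=10: W (go to 8, an L position)
n=11: L (options 10(W), 9(W), 7(W), 5(W) are all W)
n=12: W (go to 11, an L position)
n=13: W (go to 11, an L position)
n=14: W (go to 8, an L position)
n=15: W (go to 11, an L position)
n=16: L (options 15(W), 14(W), 12(W), 10(W) are all W)
n=17: W (go to 16, an L position)
n=18: W (go to 16, an L position)
n=19: L (options 18(W), 17(W), 15(W), 13(W) are all W)
n=20: W (go to 19, an L position)
n=21: W (go to 19, an L position)
n=22: W (go to 16, an L position)
n=23: W (go to 19, an L position)
n=24: L (options 23(W), 22(W), 20(W), 18(W) are all W)
n=25: W (go to 24, an L position)
n=26: W (go to 24, an L position)
n=27: L (options 26(W), 25(W), 23(W), 21(W) are all W)
n=28: W (go to 27, an L position)
n=29: W (go to 27, an L position)
n=30: W (go to 24, an L position)
n=31: W (go to 27, an L position)
n=32: L (options 31(W), 30(W), 28(W), 26(W) are all W)
Reading off the rows marked L gives the requested list; there are 9 such values of n.

0, 3, 8, 11, 16, 19, 24, 27, 32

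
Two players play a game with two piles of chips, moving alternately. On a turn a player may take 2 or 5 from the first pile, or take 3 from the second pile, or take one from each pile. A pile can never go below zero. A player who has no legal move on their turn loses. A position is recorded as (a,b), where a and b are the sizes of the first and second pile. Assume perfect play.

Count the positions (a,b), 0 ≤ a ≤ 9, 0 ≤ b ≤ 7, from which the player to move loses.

35

Work bottom-up. With no move the player to move loses. Otherwise the position is W if at least one move leads to an L position for the opponent, and L if every move leads to a W.
Every move lowers a or b (never raises either), so fill the grid row by row in increasing a, and left to right within a row: each cell's successors are then already labelled.
      b=0  b=1  b=2  b=3  b=4  b=5  b=6  b=7
a=0:    L    L    L    W    W    W    L    L
a=1:    L    W    W    W    L    L    L    W
a=2:    W    W    W    L    L    W    W    W
a=3:    W    L    L    L    W    W    W    L
a=4:    L    L    W    W    W    L    L    L
a=5:    W    W    W    W    L    L    W    W
a=6:    W    W    L    L    W    W    W    W
a=7:    L    L    L    W    W    W    L    L
a=8:    L    W    W    W    L    L    L    W
a=9:    W    W    W    L    L    W    W    W
Cells with no legal move (terminal, hence L): (0,0), (0,1), (0,2), (1,0).
The remaining L cells, each justified by listing all of its moves:
(0,6): the only move is to (0,3)(W), a W ⇒ L
(0,7): the only move is to (0,4)(W), a W ⇒ L
(1,4): moves to (1,1)(W), (0,3)(W); every one is W ⇒ L
(1,5): moves to (1,2)(W), (0,4)(W); every one is W ⇒ L
(1,6): moves to (1,3)(W), (0,5)(W); every one is W ⇒ L
(2,3): moves to (0,3)(W), (2,0)(W), (1,2)(W); every one is W ⇒ L
(2,4): moves to (0,4)(W), (2,1)(W), (1,3)(W); every one is W ⇒ L
(3,1): moves to (1,1)(W), (2,0)(W); every one is W ⇒ L
(3,2): moves to (1,2)(W), (2,1)(W); every one is W ⇒ L
(3,3): moves to (1,3)(W), (3,0)(W), (2,2)(W); every one is W ⇒ L
(3,7): moves to (1,7)(W), (3,4)(W), (2,6)(W); every one is W ⇒ L
(4,0): the only move is to (2,0)(W), a W ⇒ L
(4,1): moves to (2,1)(W), (3,0)(W); every one is W ⇒ L
(4,5): moves to (2,5)(W), (4,2)(W), (3,4)(W); every one is W ⇒ L
(4,6): moves to (2,6)(W), (4,3)(W), (3,5)(W); every one is W ⇒ L
(4,7): moves to (2,7)(W), (4,4)(W), (3,6)(W); every one is W ⇒ L
(5,4): moves to (3,4)(W), (0,4)(W), (5,1)(W), (4,3)(W); every one is W ⇒ L
(5,5): moves to (3,5)(W), (0,5)(W), (5,2)(W), (4,4)(W); every one is W ⇒ L
(6,2): moves to (4,2)(W), (1,2)(W), (5,1)(W); every one is W ⇒ L
(6,3): moves to (4,3)(W), (1,3)(W), (6,0)(W), (5,2)(W); every one is W ⇒ L
(7,0): moves to (5,0)(W), (2,0)(W); every one is W ⇒ L
(7,1): moves to (5,1)(W), (2,1)(W), (6,0)(W); every one is W ⇒ L
(7,2): moves to (5,2)(W), (2,2)(W), (6,1)(W); every one is W ⇒ L
(7,6): moves to (5,6)(W), (2,6)(W), (7,3)(W), (6,5)(W); every one is W ⇒ L
(7,7): moves to (5,7)(W), (2,7)(W), (7,4)(W), (6,6)(W); every one is W ⇒ L
(8,0): moves to (6,0)(W), (3,0)(W); every one is W ⇒ L
(8,4): moves to (6,4)(W), (3,4)(W), (8,1)(W), (7,3)(W); every one is W ⇒ L
(8,5): moves to (6,5)(W), (3,5)(W), (8,2)(W), (7,4)(W); every one is W ⇒ L
(8,6): moves to (6,6)(W), (3,6)(W), (8,3)(W), (7,5)(W); every one is W ⇒ L
(9,3): moves to (7,3)(W), (4,3)(W), (9,0)(W), (8,2)(W); every one is W ⇒ L
(9,4): moves to (7,4)(W), (4,4)(W), (9,1)(W), (8,3)(W); every one is W ⇒ L
Every other cell has at least one move into one of the L cells above, so it is W.
L cells per row: a=0: 5, a=1: 4, a=2: 2, a=3: 4, a=4: 5, a=5: 2, a=6: 2, a=7: 5, a=8: 4, a=9: 2; total 35.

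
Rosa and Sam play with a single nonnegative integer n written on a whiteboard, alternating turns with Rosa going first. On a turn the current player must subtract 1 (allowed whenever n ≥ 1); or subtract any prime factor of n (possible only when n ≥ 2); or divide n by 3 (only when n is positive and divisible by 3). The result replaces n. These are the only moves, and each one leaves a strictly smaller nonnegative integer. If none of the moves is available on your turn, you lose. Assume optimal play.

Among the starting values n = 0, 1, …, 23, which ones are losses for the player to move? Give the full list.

Classify positions by backward induction: terminal positions (no move available) are L. From any other position, the mover wins iff some move reaches an L.
n=0: no move → L
n=1: can move to 0, which is L ⇒ W
n=2: can move to 0, which is L ⇒ W
n=3: can move to 0, which is L ⇒ W
n=4: moves to 2(W), 3(W); every one is W ⇒ L
n=5: can move to 0, which is L ⇒ W
n=6: can move to 4, which is L ⇒ W
n=7: can move to 0, which is L ⇒ W
n=8: moves to 6(W), 7(W); every one is W ⇒ L
n=9: can move to 8, which is L ⇒ W
n=10: can move to 8, which is L ⇒ W
n=11: can move to 0, which is L ⇒ W
n=12: can move to 4, which is L ⇒ W
n=13: can move to 0, which is L ⇒ W
n=14: moves to 7(W), 12(W), 13(W); every one is W ⇒ L
n=15: can move to 14, which is L ⇒ W
n=16: can move to 14, which is L ⇒ W
n=17: can move to 0, which is L ⇒ W
n=18: moves to 6(W), 15(W), 16(W), 17(W); every one is W ⇒ L
n=19: can move to 0, which is L ⇒ W
n=20: can move to 18, which is L ⇒ W
n=21: can move to 14, which is L ⇒ W
n=22: moves to 11(W), 20(W), 21(W); every one is W ⇒ L
n=23: can move to 0, which is L ⇒ W
Reading off the rows marked L gives the requested list; there are 6 such values of n.

0, 4, 8, 14, 18, 22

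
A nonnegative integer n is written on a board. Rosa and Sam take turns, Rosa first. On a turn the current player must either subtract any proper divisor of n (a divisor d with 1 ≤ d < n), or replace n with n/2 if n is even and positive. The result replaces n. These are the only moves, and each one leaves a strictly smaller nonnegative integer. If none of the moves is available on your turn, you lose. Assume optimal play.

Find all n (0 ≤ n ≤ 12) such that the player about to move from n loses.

Use the standard recursion: the mover loses at a terminal position; elsewhere, the mover wins exactly when some move hands the opponent an L position.
n=0: no move → L
n=1: no move → L
n=2: →1(L), so W
n=3: →2(W) only, which is W, so L
n=4: →3(L), so W
n=5: →4(W) only, which is W, so L
n=6: →3(L), so W
n=7: →6(W) only, which is W, so L
n=8: →7(L), so W
n=9: →6(W), 8(W) — all W, so L
n=10: →5(L), so W
n=11: →10(W) only, which is W, so L
n=12: →9(L), so W
The losing starting values of n are exactly the entries labelled L in this table (7 of them).

0, 1, 3, 5, 7, 9, 11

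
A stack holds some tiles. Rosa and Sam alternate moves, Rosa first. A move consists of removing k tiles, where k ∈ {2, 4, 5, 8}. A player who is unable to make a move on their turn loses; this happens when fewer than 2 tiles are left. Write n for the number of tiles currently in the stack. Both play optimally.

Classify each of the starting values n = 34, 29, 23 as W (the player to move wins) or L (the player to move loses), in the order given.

Compute win/loss labels from the base case upward. A position with no move is L. Any other position is W if it can reach an L in one move, else L.
n=0: no move → L
n=1: no move → L
n=2: W (go to 0, an L position)
n=3: W (go to 1, an L position)
n=4: W (go to 0, an L position)
n=5: W (go to 1, an L position)
n=6: W (go to 1, an L position)
n=7: L (options 5(W), 3(W), 2(W) are all W)
n=8: W (go to 0, an L position)
n=9: W (go to 7, an L position)
n=10: L (options 8(W), 6(W), 5(W), 2(W) are all W)
n=11: W (go to 7, an L position)
n=12: W (go to 10, an L position)
n=13: L (options 11(W), 9(W), 8(W), 5(W) are all W)
n=14: W (go to 10, an L position)
n=15: W (go to 13, an L position)
n=16: L (options 14(W), 12(W), 11(W), 8(W) are all W)
n=17: W (go to 13, an L position)
n=18: W (go to 16, an L position)
n=19: L (options 17(W), 15(W), 14(W), 11(W) are all W)
n=20: W (go to 16, an L position)
n=21: W (go to 19, an L position)
n=22: L (options 20(W), 18(W), 17(W), 14(W) are all W)
n=23: W (go to 19, an L position)
n=24: W (go to 22, an L position)
n=25: L (options 23(W), 21(W), 20(W), 17(W) are all W)
n=26: W (go to 22, an L position)
n=27: W (go to 25, an L position)
n=28: L (options 26(W), 24(W), 23(W), 20(W) are all W)
n=29: W (go to 25, an L position)
n=30: W (go to 28, an L position)
n=31: L (options 29(W), 27(W), 26(W), 23(W) are all W)
n=32: W (go to 28, an L position)
n=33: W (go to 31, an L position)
n=34: L (options 32(W), 30(W), 29(W), 26(W) are all W)

34: L, 29: W, 23: W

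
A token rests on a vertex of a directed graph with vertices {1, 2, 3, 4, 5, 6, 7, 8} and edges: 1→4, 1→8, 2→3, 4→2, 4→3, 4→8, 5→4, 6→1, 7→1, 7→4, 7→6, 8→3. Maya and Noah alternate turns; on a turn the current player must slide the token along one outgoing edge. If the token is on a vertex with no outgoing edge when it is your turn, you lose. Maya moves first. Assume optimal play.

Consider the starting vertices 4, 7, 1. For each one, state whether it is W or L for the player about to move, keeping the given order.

4: W, 7: W, 1: L

Compute win/loss labels from the base case upward. A position with no move is L. Any other position is W if it can reach an L in one move, else L.
Every edge goes from a vertex to one that appears earlier in the order 3, 2, 8, 4, 1, 6, 7, 5, so processing vertices in that order labels each vertex after all of its successors.
3: no outgoing edge → L
2: reaches L-position 3 → W
8: reaches L-position 3 → W
4: reaches L-position 3 → W
1: only reaches 4(W), 8(W), all W → L
6: reaches L-position 1 → W
7: reaches L-position 1 → W
5: only reaches 4(W), which is W → L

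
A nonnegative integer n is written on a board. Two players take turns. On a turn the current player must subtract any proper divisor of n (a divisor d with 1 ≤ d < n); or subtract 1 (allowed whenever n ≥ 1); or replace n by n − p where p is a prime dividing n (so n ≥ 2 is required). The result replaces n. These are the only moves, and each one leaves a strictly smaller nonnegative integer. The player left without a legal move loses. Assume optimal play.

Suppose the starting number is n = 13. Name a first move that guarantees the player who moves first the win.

Build the W/L table. Terminal = L. A non-terminal position is W if it has a move to some L; otherwise it is L.
n=0: no move → L
n=1: can move to 0, which is L ⇒ W
n=2: can move to 0, which is L ⇒ W
n=3: can move to 0, which is L ⇒ W
n=4: moves to 2(W), 3(W); every one is W ⇒ L
n=5: can move to 0, which is L ⇒ W
n=6: can move to 4, which is L ⇒ W
n=7: can move to 0, which is L ⇒ W
n=8: can move to 4, which is L ⇒ W
n=9: moves to 6(W), 8(W); every one is W ⇒ L
n=10: can move to 9, which is L ⇒ W
n=11: can move to 0, which is L ⇒ W
n=12: can move to 9, which is L ⇒ W
n=13: can move to 0, which is L ⇒ W
From 13, the L positions reachable in one move are: 0.

Move to 0.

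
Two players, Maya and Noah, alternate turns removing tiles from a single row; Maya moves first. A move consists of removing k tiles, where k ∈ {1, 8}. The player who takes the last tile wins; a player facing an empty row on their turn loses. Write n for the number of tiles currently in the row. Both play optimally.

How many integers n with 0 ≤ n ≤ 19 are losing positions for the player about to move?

9

Positions with no move are L. A position that does have a move is losing for the player to move precisely when every available move leads to a winning position for the opponent. Fill in the labels:
n=0: no move → L
n=1: →0(L), so W
n=2: →1(W) only, which is W, so L
n=3: →2(L), so W
n=4: →3(W) only, which is W, so L
n=5: →4(L), so W
n=6: →5(W) only, which is W, so L
n=7: →6(L), so W
n=8: →0(L), so W
n=9: →8(W), 1(W) — all W, so L
n=10: →9(L), so W
n=11: →10(W), 3(W) — all W, so L
n=12: →11(L), so W
n=13: →12(W), 5(W) — all W, so L
n=14: →13(L), so W
n=15: →14(W), 7(W) — all W, so L
n=16: →15(L), so W
n=17: →9(L), so W
n=18: →17(W), 10(W) — all W, so L
n=19: →18(L), so W
L entries with 0 ≤ n ≤ 19: n = 0, 2, 4, 6, 9, 11, 13, 15, 18; that makes 9.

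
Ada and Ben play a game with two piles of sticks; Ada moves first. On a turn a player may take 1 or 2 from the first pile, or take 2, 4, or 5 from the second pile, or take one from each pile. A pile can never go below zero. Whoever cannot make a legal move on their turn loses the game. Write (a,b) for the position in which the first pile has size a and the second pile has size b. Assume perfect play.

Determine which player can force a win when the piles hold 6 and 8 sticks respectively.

Positions with no move are L. A position that does have a move is losing for the player to move precisely when every available move leads to a winning position for the opponent. Fill in the labels:
No move ever increases a pile, so every position that can arise here has a ≤ 6 and b ≤ 8; it is enough to label the cells with 0 ≤ a ≤ 6 and 0 ≤ b ≤ 8.
Every move lowers a or b (never raises either), so fill the grid row by row in increasing a, and left to right within a row: each cell's successors are then already labelled.
      b=0  b=1  b=2  b=3  b=4  b=5  b=6  b=7  b=8
a=0:    L    L    W    W    W    W    W    L    L
a=1:    W    W    W    L    L    W    W    W    W
a=2:    W    W    L    W    W    W    W    W    W
a=3:    L    L    W    W    W    W    W    L    L
a=4:    W    W    W    L    L    W    W    W    W
a=5:    W    W    L    W    W    W    W    W    W
a=6:    L    L    W    W    W    W    W    L    L
Cells with no legal move (terminal, hence L): (0,0), (0,1).
The remaining L cells, each justified by listing all of its moves:
(0,7): L (options (0,5)(W), (0,3)(W), (0,2)(W) are all W)
(0,8): L (options (0,6)(W), (0,4)(W), (0,3)(W) are all W)
(1,3): L (options (0,3)(W), (1,1)(W), (0,2)(W) are all W)
(1,4): L (options (0,4)(W), (1,2)(W), (1,0)(W), (0,3)(W) are all W)
(2,2): L (options (1,2)(W), (0,2)(W), (2,0)(W), (1,1)(W) are all W)
(3,0): L (options (2,0)(W), (1,0)(W) are all W)
(3,1): L (options (2,1)(W), (1,1)(W), (2,0)(W) are all W)
(3,7): L (options (2,7)(W), (1,7)(W), (3,5)(W), (3,3)(W), (3,2)(W), (2,6)(W) are all W)
(3,8): L (options (2,8)(W), (1,8)(W), (3,6)(W), (3,4)(W), (3,3)(W), (2,7)(W) are all W)
(4,3): L (options (3,3)(W), (2,3)(W), (4,1)(W), (3,2)(W) are all W)
(4,4): L (options (3,4)(W), (2,4)(W), (4,2)(W), (4,0)(W), (3,3)(W) are all W)
(5,2): L (options (4,2)(W), (3,2)(W), (5,0)(W), (4,1)(W) are all W)
(6,0): L (options (5,0)(W), (4,0)(W) are all W)
(6,1): L (options (5,1)(W), (4,1)(W), (5,0)(W) are all W)
(6,7): L (options (5,7)(W), (4,7)(W), (6,5)(W), (6,3)(W), (6,2)(W), (5,6)(W) are all W)
(6,8): L (options (5,8)(W), (4,8)(W), (6,6)(W), (6,4)(W), (6,3)(W), (5,7)(W) are all W)
Every other cell has at least one move into one of the L cells above, so it is W.
Every move from (6,8) reaches a W position, so the mover loses.

Ben wins.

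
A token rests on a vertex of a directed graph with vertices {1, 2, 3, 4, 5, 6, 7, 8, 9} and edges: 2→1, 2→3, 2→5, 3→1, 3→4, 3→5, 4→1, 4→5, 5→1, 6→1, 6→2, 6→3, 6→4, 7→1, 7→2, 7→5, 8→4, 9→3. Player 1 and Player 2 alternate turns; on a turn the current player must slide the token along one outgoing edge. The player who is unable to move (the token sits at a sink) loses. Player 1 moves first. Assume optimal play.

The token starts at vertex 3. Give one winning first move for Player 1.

Positions with no move are L. A position that does have a move is losing for the player to move precisely when every available move leads to a winning position for the opponent. Fill in the labels:
Every edge goes from a vertex to one that appears earlier in the order 1, 5, 4, 3, 2, 7, 9, 6, 8, so processing vertices in that order labels each vertex after all of its successors.
1: no outgoing edge → L
5: can move to 1, which is L ⇒ W
4: can move to 1, which is L ⇒ W
3: can move to 1, which is L ⇒ W
2: can move to 1, which is L ⇒ W
7: can move to 1, which is L ⇒ W
9: the only move is to 3(W), a W ⇒ L
6: can move to 1, which is L ⇒ W
8: the only move is to 4(W), a W ⇒ L
From 3, the L positions reachable in one move are: 1.

Move to 1.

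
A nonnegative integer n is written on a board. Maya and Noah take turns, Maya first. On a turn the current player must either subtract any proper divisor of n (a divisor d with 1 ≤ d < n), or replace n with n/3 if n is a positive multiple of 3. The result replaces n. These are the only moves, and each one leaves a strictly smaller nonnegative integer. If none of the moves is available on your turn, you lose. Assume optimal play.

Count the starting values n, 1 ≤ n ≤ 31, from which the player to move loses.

13

Positions with no move are L. A position that does have a move is losing for the player to move precisely when every available move leads to a winning position for the opponent. Fill in the labels:
n=0: no move → L
n=1: no move → L
n=2: W (go to 1, an L position)
n=3: W (go to 1, an L position)
n=4: L (options 2(W), 3(W) are all W)
n=5: W (go to 4, an L position)
n=6: W (go to 4, an L position)
n=7: L (sole option 6(W) is W)
n=8: W (go to 4, an L position)
n=9: L (options 3(W), 6(W), 8(W) are all W)
n=10: W (go to 9, an L position)
n=11: L (sole option 10(W) is W)
n=12: W (go to 4, an L position)
n=13: L (sole option 12(W) is W)
n=14: W (go to 7, an L position)
n=15: L (options 5(W), 10(W), 12(W), 14(W) are all W)
n=16: W (go to 15, an L position)
n=17: L (sole option 16(W) is W)
n=18: W (go to 9, an L position)
n=19: L (sole option 18(W) is W)
n=20: W (go to 15, an L position)
n=21: W (go to 7, an L position)
n=22: W (go to 11, an L position)
n=23: L (sole option 22(W) is W)
n=24: W (go to 23, an L position)
n=25: L (options 20(W), 24(W) are all W)
n=26: W (go to 13, an L position)
n=27: W (go to 9, an L position)
n=28: L (options 14(W), 21(W), 24(W), 26(W), 27(W) are all W)
n=29: W (go to 28, an L position)
n=30: W (go to 15, an L position)
n=31: L (sole option 30(W) is W)
L entries with 1 ≤ n ≤ 31 (n=0 is outside the asked range and is not counted): n = 1, 4, 7, 9, 11, 13, 15, 17, 19, 23, 25, 28, 31; that makes 13.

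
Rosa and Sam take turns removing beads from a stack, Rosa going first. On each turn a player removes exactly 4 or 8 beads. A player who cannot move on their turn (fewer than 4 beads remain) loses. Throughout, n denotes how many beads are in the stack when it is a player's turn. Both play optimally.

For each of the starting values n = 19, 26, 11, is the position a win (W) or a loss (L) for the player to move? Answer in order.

Compute win/loss labels from the base case upward. A position with no move is L. Any other position is W if it can reach an L in one move, else L.
n=0: no move → L
n=1: no move → L
n=2: no move → L
n=3: no move → L
n=4: can move to 0, which is L ⇒ W
n=5: can move to 1, which is L ⇒ W
n=6: can move to 2, which is L ⇒ W
n=7: can move to 3, which is L ⇒ W
n=8: can move to 0, which is L ⇒ W
n=9: can move to 1, which is L ⇒ W
n=10: can move to 2, which is L ⇒ W
n=11: can move to 3, which is L ⇒ W
n=12: moves to 8(W), 4(W); every one is W ⇒ L
n=13: moves to 9(W), 5(W); every one is W ⇒ L
n=14: moves to 10(W), 6(W); every one is W ⇒ L
n=15: moves to 11(W), 7(W); every one is W ⇒ L
n=16: can move to 12, which is L ⇒ W
n=17: can move to 13, which is L ⇒ W
n=18: can move to 14, which is L ⇒ W
n=19: can move to 15, which is L ⇒ W
n=20: can move to 12, which is L ⇒ W
n=21: can move to 13, which is L ⇒ W
n=22: can move to 14, which is L ⇒ W
n=23: can move to 15, which is L ⇒ W
n=24: moves to 20(W), 16(W); every one is W ⇒ L
n=25: moves to 21(W), 17(W); every one is W ⇒ L
n=26: moves to 22(W), 18(W); every one is W ⇒ L

19: W, 26: L, 11: W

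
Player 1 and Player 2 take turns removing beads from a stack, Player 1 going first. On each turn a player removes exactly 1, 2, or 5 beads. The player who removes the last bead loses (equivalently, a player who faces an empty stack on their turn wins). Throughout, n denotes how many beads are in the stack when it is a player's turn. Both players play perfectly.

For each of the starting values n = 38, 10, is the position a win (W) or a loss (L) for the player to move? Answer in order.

Classify positions by backward induction: terminal positions (no move available) are W. From any other position, the mover wins iff some move reaches an L.
n=0: no move; the opponent has just taken the last bead and therefore loses → W
n=1: only reaches 0(W), which is W → L
n=2: reaches L-position 1 → W
n=3: reaches L-position 1 → W
n=4: only reaches 3(W), 2(W), all W → L
n=5: reaches L-position 4 → W
n=6: reaches L-position 4 → W
n=7: only reaches 6(W), 5(W), 2(W), all W → L
n=8: reaches L-position 7 → W
n=9: reaches L-position 7 → W
n=10: only reaches 9(W), 8(W), 5(W), all W → L
n=11: reaches L-position 10 → W
n=12: reaches L-position 10 → W
n=13: only reaches 12(W), 11(W), 8(W), all W → L
n=14: reaches L-position 13 → W
n=15: reaches L-position 13 → W
n=16: only reaches 15(W), 14(W), 11(W), all W → L
n=17: reaches L-position 16 → W
n=18: reaches L-position 16 → W
n=19: only reaches 18(W), 17(W), 14(W), all W → L
n=20: reaches L-position 19 → W
n=21: reaches L-position 19 → W
n=22: only reaches 21(W), 20(W), 17(W), all W → L
n=23: reaches L-position 22 → W
n=24: reaches L-position 22 → W
n=25: only reaches 24(W), 23(W), 20(W), all W → L
n=26: reaches L-position 25 → W
n=27: reaches L-position 25 → W
n=28: only reaches 27(W), 26(W), 23(W), all W → L
n=29: reaches L-position 28 → W
n=30: reaches L-position 28 → W
n=31: only reaches 30(W), 29(W), 26(W), all W → L
n=32: reaches L-position 31 → W
n=33: reaches L-position 31 → W
n=34: only reaches 33(W), 32(W), 29(W), all W → L
n=35: reaches L-position 34 → W
n=36: reaches L-position 34 → W
n=37: only reaches 36(W), 35(W), 32(W), all W → L
n=38: reaches L-position 37 → W

38: W, 10: L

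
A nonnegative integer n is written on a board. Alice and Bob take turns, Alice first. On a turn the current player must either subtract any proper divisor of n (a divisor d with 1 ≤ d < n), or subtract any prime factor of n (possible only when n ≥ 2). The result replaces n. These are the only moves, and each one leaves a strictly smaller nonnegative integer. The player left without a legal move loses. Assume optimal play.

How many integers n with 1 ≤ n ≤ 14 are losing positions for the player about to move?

4

Use the standard recursion: the mover loses at a terminal position; elsewhere, the mover wins exactly when some move hands the opponent an L position.
n=0: no move → L
n=1: no move → L
n=2: →0(L), so W
n=3: →0(L), so W
n=4: →2(W), 3(W) — all W, so L
n=5: →0(L), so W
n=6: →4(L), so W
n=7: →0(L), so W
n=8: →4(L), so W
n=9: →6(W), 8(W) — all W, so L
n=10: →9(L), so W
n=11: →0(L), so W
n=12: →9(L), so W
n=13: →0(L), so W
n=14: →7(W), 12(W), 13(W) — all W, so L
L entries with 1 ≤ n ≤ 14 (n=0 is outside the asked range and is not counted): n = 1, 4, 9, 14; that makes 4.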